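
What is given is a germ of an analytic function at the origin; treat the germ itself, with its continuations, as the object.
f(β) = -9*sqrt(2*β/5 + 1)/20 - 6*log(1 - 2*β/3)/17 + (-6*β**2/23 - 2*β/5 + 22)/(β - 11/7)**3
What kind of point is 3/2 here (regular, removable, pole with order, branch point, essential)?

The point is a logarithmic branch point.

The term (-6/17)*log(1 - β/(3/2)) has argument 1 - 3/2/(3/2) = 0 at 3/2: a logarithmic (infinitely-sheeted) branch point; the remaining terms are analytic or single-valued there.


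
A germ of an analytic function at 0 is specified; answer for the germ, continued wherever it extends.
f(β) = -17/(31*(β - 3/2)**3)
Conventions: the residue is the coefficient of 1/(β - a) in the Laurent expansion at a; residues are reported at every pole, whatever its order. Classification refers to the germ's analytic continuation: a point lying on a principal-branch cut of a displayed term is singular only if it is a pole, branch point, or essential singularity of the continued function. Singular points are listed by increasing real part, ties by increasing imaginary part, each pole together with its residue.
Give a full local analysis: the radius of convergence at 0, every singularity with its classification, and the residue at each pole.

Denominator factor (β - 3/2)^3: pole of order 3 at 3/2, modulus 3/2.
The radius of convergence is the smallest modulus among the singular points: 3/2.
At the order-3 pole 3/2 set g(β) = (β - (3/2))^3*f(β) = -17/31.
Order-3 pole: residue = g''(a)/2; g''(3/2) = 0, so the residue is 0.

Radius of convergence at 0: 3/2.
At 3/2: a pole of order 3; residue 0.


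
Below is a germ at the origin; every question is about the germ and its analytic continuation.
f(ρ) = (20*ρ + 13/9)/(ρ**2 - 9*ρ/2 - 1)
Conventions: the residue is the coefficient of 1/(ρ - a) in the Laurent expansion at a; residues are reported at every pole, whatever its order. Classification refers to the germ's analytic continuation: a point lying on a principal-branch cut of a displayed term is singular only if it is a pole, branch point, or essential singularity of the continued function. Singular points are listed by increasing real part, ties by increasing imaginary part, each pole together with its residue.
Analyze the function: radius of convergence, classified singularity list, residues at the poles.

Radius of convergence at 0: -9/4 + (1/4)*sqrt(97).
At 9/4 - (1/4)*sqrt(97): a pole of order 1; residue 10 - (836/873)*sqrt(97).
At 9/4 + (1/4)*sqrt(97): a pole of order 1; residue 10 + (836/873)*sqrt(97).

Denominator factor (ρ**2 - 9*ρ/2 - 1): discriminant 97/4, real irrational roots 9/4 + (1/4)*sqrt(97) and 9/4 - (1/4)*sqrt(97); poles of order 1, moduli 9/4 + (1/4)*sqrt(97) and -9/4 + (1/4)*sqrt(97).
The radius of convergence is the smallest modulus among the singular points: -9/4 + (1/4)*sqrt(97).
The factor ρ**2 - 9*ρ/2 - 1 splits as (ρ - a)(ρ - a') with a = 9/4 - (1/4)*sqrt(97), a' = 9/4 + (1/4)*sqrt(97). At the order-1 pole a set g(ρ) = (ρ - a)*f(ρ) = [20*ρ + 13/9] / (ρ - a').
Simple pole: residue = g(a) at a = 9/4 - (1/4)*sqrt(97), which is 10 - (836/873)*sqrt(97).
The factor ρ**2 - 9*ρ/2 - 1 splits as (ρ - a)(ρ - a') with a = 9/4 + (1/4)*sqrt(97), a' = 9/4 - (1/4)*sqrt(97). At the order-1 pole a set g(ρ) = (ρ - a)*f(ρ) = [20*ρ + 13/9] / (ρ - a').
Simple pole: residue = g(a) at a = 9/4 + (1/4)*sqrt(97), which is 10 + (836/873)*sqrt(97).
List the singular points by increasing real part (a conjugate pair: the negative imaginary part first).


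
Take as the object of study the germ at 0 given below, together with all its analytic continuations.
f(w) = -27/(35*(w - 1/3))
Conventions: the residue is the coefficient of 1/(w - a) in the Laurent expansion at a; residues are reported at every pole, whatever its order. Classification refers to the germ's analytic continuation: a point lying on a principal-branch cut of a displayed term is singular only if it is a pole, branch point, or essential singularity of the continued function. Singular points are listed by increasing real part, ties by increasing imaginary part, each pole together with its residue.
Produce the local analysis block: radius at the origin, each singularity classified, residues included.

Denominator factor (w - 1/3): pole of order 1 at 1/3, modulus 1/3.
The radius of convergence is the smallest modulus among the singular points: 1/3.
At the order-1 pole 1/3 set g(w) = (w - (1/3))*f(w) = -27/35.
Simple pole: residue = g(a) at a = 1/3, which is -27/35.

Radius of convergence at 0: 1/3.
At 1/3: a pole of order 1; residue -27/35.


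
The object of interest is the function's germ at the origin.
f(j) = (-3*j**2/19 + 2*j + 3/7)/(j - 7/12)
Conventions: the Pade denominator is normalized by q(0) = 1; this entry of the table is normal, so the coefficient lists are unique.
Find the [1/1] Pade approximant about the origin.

The Pade approximant has numerator coefficients [-36/49, -30930/8911]; denominator coefficients [1, -29523/17822].

Taylor coefficients needed (expand at 0): a_0 = -36/49, a_1 = -1608/343, a_2 = -354276/45619.
Write the denominator as Q(j) = 1 + q1*j. Requiring Q*f - P = O(j^3) with deg P <= 1 kills the coefficients of j^2..j^2 in Q*f:
  j^2: a_2 + q1*a_1 = 0, i.e. -354276/45619 + (-1608/343)*q1 = 0.
Solving this linear system: q1 = -29523/17822.
The numerator is Q*f truncated at degree 1: P0 = a_0 = -36/49; P1 = a_1 + q1*a_0 = -30930/8911.


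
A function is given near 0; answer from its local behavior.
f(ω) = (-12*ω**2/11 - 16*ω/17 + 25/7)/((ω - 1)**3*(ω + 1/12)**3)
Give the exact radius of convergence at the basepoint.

The radius of convergence is 1/12.

Denominator factor (ω + 1/12)^3: pole of order 3 at -1/12, modulus 1/12.
Denominator factor (ω - 1)^3: pole of order 3 at 1, modulus 1.
The radius of convergence is the smallest modulus among the singular points: 1/12.


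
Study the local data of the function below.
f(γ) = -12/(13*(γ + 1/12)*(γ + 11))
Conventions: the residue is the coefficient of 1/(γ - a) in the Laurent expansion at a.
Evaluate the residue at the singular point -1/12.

The residue is -144/1703.

At the order-1 pole -1/12 set g(γ) = (γ - (-1/12))*f(γ) = -12/(13*(γ + 11)).
Simple pole: residue = g(a) at a = -1/12, which is -144/1703.


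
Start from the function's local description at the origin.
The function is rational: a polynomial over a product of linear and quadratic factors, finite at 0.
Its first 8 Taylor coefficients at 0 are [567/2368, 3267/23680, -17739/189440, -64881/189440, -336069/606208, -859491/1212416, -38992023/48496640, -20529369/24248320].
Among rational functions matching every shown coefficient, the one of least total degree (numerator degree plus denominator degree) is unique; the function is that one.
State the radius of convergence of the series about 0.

No rational of total degree below 4 reproduces all 8 coefficients; solving the [1/3] Pade equations on them gives f(x) = (19*x/20 - 21/37)/(x - 4/3)**3, whose expansion matches every shown term.
Denominator factor (x - 4/3)^3: pole of order 3 at 4/3, modulus 4/3.
The radius of convergence is the smallest modulus among the singular points: 4/3.

The radius of convergence is 4/3.


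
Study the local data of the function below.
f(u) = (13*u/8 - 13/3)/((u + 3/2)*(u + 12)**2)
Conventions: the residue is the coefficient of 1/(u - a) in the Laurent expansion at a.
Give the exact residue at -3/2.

At the order-1 pole -3/2 set g(u) = (u - (-3/2))*f(u) = (13*u/8 - 13/3)/(u + 12)**2.
Simple pole: residue = g(a) at a = -3/2, which is -325/5292.

The residue is -325/5292.


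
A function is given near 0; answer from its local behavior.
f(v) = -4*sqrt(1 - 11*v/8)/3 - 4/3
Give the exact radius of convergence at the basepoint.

The radius of convergence is 8/11.

Branch term (-4/3)*sqrt(1 - v/(8/11)): its argument vanishes at v = 8/11, a square-root branch point, modulus 8/11.
The radius of convergence is the smallest modulus among the singular points: 8/11.


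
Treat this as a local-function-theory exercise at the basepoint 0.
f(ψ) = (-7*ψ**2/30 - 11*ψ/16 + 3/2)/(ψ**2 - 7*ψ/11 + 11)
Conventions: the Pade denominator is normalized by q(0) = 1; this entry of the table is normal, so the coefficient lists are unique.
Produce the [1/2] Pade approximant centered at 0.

Taylor coefficients needed (expand at 0): a_0 = 3/22, a_1 = -1163/21296, a_2 = -1421171/38652240, a_3 = 6635549/2338460520.
Write the denominator as Q(ψ) = 1 + q1*ψ + q2*ψ^2. Requiring Q*f - P = O(ψ^4) with deg P <= 1 kills the coefficients of ψ^2..ψ^3 in Q*f:
  ψ^2: a_2 + q1*a_1 + q2*a_0 = 0, i.e. -1421171/38652240 + (-1163/21296)*q1 + (3/22)*q2 = 0.
  ψ^3: a_3 + q1*a_2 + q2*a_1 = 0, i.e. 6635549/2338460520 + (-1421171/38652240)*q1 + (-1163/21296)*q2 = 0.
Solving this linear system: q1 = -1002491/4945149, q2 = 153762811/815949585.
The numerator is Q*f truncated at degree 1: P0 = a_0 = 3/22; P1 = a_1 + q1*a_0 = -2169407/26374128.

The Pade approximant has numerator coefficients [3/22, -2169407/26374128]; denominator coefficients [1, -1002491/4945149, 153762811/815949585].


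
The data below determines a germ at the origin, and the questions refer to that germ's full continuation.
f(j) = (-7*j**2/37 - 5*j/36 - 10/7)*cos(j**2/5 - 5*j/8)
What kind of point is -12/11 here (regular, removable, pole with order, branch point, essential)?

The point is a regular point.

There is no denominator, hence no pole anywhere.
The factor cos(j**2/5 - 5*j/8) is entire.
So the germ continues analytically to -12/11.


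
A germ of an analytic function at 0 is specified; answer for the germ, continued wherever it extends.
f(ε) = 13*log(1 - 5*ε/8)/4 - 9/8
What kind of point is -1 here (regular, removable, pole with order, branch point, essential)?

The point is a regular point.

There is no denominator, hence no pole anywhere.
Branch term log(1 - ε/(8/5)): argument at -1 is 13/8, nonzero, so -1 is not its branch point (a point on a principal cut is still regular for the continued germ).
So the germ continues analytically to -1.


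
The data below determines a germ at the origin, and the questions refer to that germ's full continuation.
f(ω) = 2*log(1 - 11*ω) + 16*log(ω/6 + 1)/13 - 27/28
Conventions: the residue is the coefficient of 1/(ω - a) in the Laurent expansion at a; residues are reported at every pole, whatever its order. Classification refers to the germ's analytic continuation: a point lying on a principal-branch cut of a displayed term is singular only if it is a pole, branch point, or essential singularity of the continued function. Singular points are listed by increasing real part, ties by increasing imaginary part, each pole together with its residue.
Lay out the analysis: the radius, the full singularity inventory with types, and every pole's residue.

Branch term (16/13)*log(1 - ω/(-6)): its argument vanishes at ω = -6, a logarithmic branch point, modulus 6.
Branch term (2)*log(1 - ω/(1/11)): its argument vanishes at ω = 1/11, a logarithmic branch point, modulus 1/11.
The radius of convergence is the smallest modulus among the singular points: 1/11.
List the singular points by increasing real part (a conjugate pair: the negative imaginary part first).

Radius of convergence at 0: 1/11.
At -6: a logarithmic branch point.
At 1/11: a logarithmic branch point.


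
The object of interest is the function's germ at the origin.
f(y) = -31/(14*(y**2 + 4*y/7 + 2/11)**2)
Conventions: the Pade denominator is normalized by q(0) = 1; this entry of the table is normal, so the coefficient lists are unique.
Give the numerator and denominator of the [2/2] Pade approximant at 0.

The Pade approximant has numerator coefficients [-3751/56, 5652757/34696, -23972641/138784]; denominator coefficients [1, 116985/30359, 6942749/850052].

Taylor coefficients needed (expand at 0): a_0 = -3751/56, a_1 = 41261/98, a_2 = -3424663/2744, a_3 = 13162259/9604, a_4 = 2641983091/537824.
Write the denominator as Q(y) = 1 + q1*y + q2*y^2. Requiring Q*f - P = O(y^5) with deg P <= 2 kills the coefficients of y^3..y^4 in Q*f:
  y^3: a_3 + q1*a_2 + q2*a_1 = 0, i.e. 13162259/9604 + (-3424663/2744)*q1 + (41261/98)*q2 = 0.
  y^4: a_4 + q1*a_3 + q2*a_2 = 0, i.e. 2641983091/537824 + (13162259/9604)*q1 + (-3424663/2744)*q2 = 0.
Solving this linear system: q1 = 116985/30359, q2 = 6942749/850052.
The numerator is Q*f truncated at degree 2: P0 = a_0 = -3751/56; P1 = a_1 + q1*a_0 = 5652757/34696; P2 = a_2 + q1*a_1 + q2*a_0 = -23972641/138784.


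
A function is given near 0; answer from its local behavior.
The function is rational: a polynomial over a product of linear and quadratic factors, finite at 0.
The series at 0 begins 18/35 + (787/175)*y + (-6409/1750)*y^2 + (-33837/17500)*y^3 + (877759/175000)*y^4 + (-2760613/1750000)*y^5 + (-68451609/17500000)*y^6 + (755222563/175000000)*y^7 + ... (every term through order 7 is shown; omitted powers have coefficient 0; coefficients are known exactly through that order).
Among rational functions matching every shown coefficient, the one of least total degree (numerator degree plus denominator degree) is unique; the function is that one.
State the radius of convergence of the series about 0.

The radius of convergence is 1.

No rational of total degree below 3 reproduces all 8 coefficients; solving the [1/2] Pade equations on them gives f(y) = (34*y/7 + 18/35)/(y**2 + 7*y/10 + 1), whose expansion matches every shown term.
Denominator factor (y**2 + 7*y/10 + 1): discriminant -351/100, complex-conjugate roots (-7/20) + ((3/20)*sqrt(39))*i and (-7/20) - ((3/20)*sqrt(39))*i; poles of order 1, moduli 1 and 1.
The radius of convergence is the smallest modulus among the singular points: 1.


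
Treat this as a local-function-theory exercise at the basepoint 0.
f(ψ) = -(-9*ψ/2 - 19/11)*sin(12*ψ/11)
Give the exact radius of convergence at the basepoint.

The radius of convergence is infinite.

The factor -sin(12*ψ/11) is entire and contributes no finite singular point.
The polynomial part has no poles.
No finite singular points: the Taylor series at 0 converges everywhere.


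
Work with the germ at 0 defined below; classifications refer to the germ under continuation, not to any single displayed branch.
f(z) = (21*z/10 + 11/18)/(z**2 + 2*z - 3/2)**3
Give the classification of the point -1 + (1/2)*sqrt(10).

The denominator factor z**2 + 2*z - 3/2 vanishes at -1 + (1/2)*sqrt(10) and appears to the power 3; the numerator there equals -67/45 + (21/20)*sqrt(10), nonzero, and no other factor vanishes.
Hence a pole whose order is the multiplicity, 3.

The point is a pole of order 3.


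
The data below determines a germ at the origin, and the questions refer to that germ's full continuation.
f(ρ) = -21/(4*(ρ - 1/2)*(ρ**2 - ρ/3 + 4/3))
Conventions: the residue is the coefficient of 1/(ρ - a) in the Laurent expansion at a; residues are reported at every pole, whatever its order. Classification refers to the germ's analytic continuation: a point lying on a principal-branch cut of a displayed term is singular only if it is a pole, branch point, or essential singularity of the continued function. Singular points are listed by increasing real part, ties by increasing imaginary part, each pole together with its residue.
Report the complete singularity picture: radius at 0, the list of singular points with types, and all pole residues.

Denominator factor (ρ**2 - ρ/3 + 4/3): discriminant -47/9, complex-conjugate roots (1/6) + ((1/6)*sqrt(47))*i and (1/6) - ((1/6)*sqrt(47))*i; poles of order 1, moduli (2/3)*sqrt(3) and (2/3)*sqrt(3).
Denominator factor (ρ - 1/2): pole of order 1 at 1/2, modulus 1/2.
The radius of convergence is the smallest modulus among the singular points: 1/2.
The factor ρ**2 - ρ/3 + 4/3 splits as (ρ - a)(ρ - a') with a = (1/6) - ((1/6)*sqrt(47))*i, a' = (1/6) + ((1/6)*sqrt(47))*i. At the order-1 pole a set g(ρ) = (ρ - a)*f(ρ) = [-21/(4*(ρ - 1/2))] / (ρ - a').
Simple pole: residue = g(a) at a = (1/6) - ((1/6)*sqrt(47))*i, which is (63/34) + ((63/799)*sqrt(47))*i.
The factor ρ**2 - ρ/3 + 4/3 splits as (ρ - a)(ρ - a') with a = (1/6) + ((1/6)*sqrt(47))*i, a' = (1/6) - ((1/6)*sqrt(47))*i. At the order-1 pole a set g(ρ) = (ρ - a)*f(ρ) = [-21/(4*(ρ - 1/2))] / (ρ - a').
Simple pole: residue = g(a) at a = (1/6) + ((1/6)*sqrt(47))*i, which is (63/34) - ((63/799)*sqrt(47))*i.
At the order-1 pole 1/2 set g(ρ) = (ρ - (1/2))*f(ρ) = -21/(4*(ρ**2 - ρ/3 + 4/3)).
Simple pole: residue = g(a) at a = 1/2, which is -63/17.
List the singular points by increasing real part (a conjugate pair: the negative imaginary part first).

Radius of convergence at 0: 1/2.
At (1/6) - ((1/6)*sqrt(47))*i: a pole of order 1; residue (63/34) + ((63/799)*sqrt(47))*i.
At (1/6) + ((1/6)*sqrt(47))*i: a pole of order 1; residue (63/34) - ((63/799)*sqrt(47))*i.
At 1/2: a pole of order 1; residue -63/17.


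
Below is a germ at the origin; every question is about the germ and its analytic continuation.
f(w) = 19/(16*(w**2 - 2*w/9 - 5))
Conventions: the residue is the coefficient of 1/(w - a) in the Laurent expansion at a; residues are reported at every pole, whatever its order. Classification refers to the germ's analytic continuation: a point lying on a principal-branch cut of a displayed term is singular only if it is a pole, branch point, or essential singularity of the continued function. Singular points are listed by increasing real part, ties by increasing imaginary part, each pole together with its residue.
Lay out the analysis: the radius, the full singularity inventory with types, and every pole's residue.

Denominator factor (w**2 - 2*w/9 - 5): discriminant 1624/81, real irrational roots 1/9 + (1/9)*sqrt(406) and 1/9 - (1/9)*sqrt(406); poles of order 1, moduli 1/9 + (1/9)*sqrt(406) and -1/9 + (1/9)*sqrt(406).
The radius of convergence is the smallest modulus among the singular points: -1/9 + (1/9)*sqrt(406).
The factor w**2 - 2*w/9 - 5 splits as (w - a)(w - a') with a = 1/9 - (1/9)*sqrt(406), a' = 1/9 + (1/9)*sqrt(406). At the order-1 pole a set g(w) = (w - a)*f(w) = [19/16] / (w - a').
Simple pole: residue = g(a) at a = 1/9 - (1/9)*sqrt(406), which is -(171/12992)*sqrt(406).
The factor w**2 - 2*w/9 - 5 splits as (w - a)(w - a') with a = 1/9 + (1/9)*sqrt(406), a' = 1/9 - (1/9)*sqrt(406). At the order-1 pole a set g(w) = (w - a)*f(w) = [19/16] / (w - a').
Simple pole: residue = g(a) at a = 1/9 + (1/9)*sqrt(406), which is (171/12992)*sqrt(406).
List the singular points by increasing real part (a conjugate pair: the negative imaginary part first).

Radius of convergence at 0: -1/9 + (1/9)*sqrt(406).
At 1/9 - (1/9)*sqrt(406): a pole of order 1; residue -(171/12992)*sqrt(406).
At 1/9 + (1/9)*sqrt(406): a pole of order 1; residue (171/12992)*sqrt(406).


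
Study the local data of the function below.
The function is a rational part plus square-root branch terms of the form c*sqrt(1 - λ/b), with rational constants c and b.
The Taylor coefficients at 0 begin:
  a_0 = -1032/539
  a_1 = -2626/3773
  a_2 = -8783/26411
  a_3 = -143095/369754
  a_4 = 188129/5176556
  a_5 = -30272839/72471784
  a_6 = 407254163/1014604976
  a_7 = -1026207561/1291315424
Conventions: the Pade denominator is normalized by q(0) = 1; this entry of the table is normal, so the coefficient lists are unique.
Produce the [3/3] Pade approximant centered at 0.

The Pade approximant has numerator coefficients [-1032/539, -660977599/92177624, -12036727611/2264935904, 740637785/323562272]; denominator coefficients [1, 1392585059/411806528, 1130555715/823613056, -127864743/51475816].

Taylor coefficients needed (read off): a_0 = -1032/539, a_1 = -2626/3773, a_2 = -8783/26411, a_3 = -143095/369754, a_4 = 188129/5176556, a_5 = -30272839/72471784, a_6 = 407254163/1014604976.
Write the denominator as Q(λ) = 1 + q1*λ + q2*λ^2 + q3*λ^3. Requiring Q*f - P = O(λ^7) with deg P <= 3 kills the coefficients of λ^4..λ^6 in Q*f:
  λ^4: a_4 + q1*a_3 + q2*a_2 + q3*a_1 = 0, i.e. 188129/5176556 + (-143095/369754)*q1 + (-8783/26411)*q2 + (-2626/3773)*q3 = 0.
  λ^5: a_5 + q1*a_4 + q2*a_3 + q3*a_2 = 0, i.e. -30272839/72471784 + (188129/5176556)*q1 + (-143095/369754)*q2 + (-8783/26411)*q3 = 0.
  λ^6: a_6 + q1*a_5 + q2*a_4 + q3*a_3 = 0, i.e. 407254163/1014604976 + (-30272839/72471784)*q1 + (188129/5176556)*q2 + (-143095/369754)*q3 = 0.
Solving this linear system: q1 = 1392585059/411806528, q2 = 1130555715/823613056, q3 = -127864743/51475816.
The numerator is Q*f truncated at degree 3: P0 = a_0 = -1032/539; P1 = a_1 + q1*a_0 = -660977599/92177624; P2 = a_2 + q1*a_1 + q2*a_0 = -12036727611/2264935904; P3 = a_3 + q1*a_2 + q2*a_1 + q3*a_0 = 740637785/323562272.


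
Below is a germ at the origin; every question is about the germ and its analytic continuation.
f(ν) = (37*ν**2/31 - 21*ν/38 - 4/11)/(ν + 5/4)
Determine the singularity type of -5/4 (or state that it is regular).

The point is a pole of order 1.

The denominator factor ν + 5/4 vanishes at -5/4 and appears to the power 1; the numerator there equals 227239/103664, nonzero, and no other factor vanishes.
Hence a pole whose order is the multiplicity, 1.


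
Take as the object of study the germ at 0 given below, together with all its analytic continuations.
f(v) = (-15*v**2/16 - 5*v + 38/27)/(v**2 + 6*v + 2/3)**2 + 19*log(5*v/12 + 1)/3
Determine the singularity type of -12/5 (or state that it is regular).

The term (19/3)*log(1 - v/(-12/5)) has argument 1 - -12/5/(-12/5) = 0 at -12/5: a logarithmic (infinitely-sheeted) branch point; the remaining terms are analytic or single-valued there.

The point is a logarithmic branch point.


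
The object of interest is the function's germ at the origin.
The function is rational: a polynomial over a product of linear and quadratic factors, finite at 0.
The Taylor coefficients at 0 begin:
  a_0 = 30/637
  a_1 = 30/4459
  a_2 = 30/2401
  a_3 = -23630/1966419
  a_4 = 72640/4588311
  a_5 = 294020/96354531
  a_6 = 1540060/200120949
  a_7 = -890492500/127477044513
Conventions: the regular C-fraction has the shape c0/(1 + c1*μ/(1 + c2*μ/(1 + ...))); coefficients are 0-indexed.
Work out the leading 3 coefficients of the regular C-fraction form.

Taylor coefficients (read off): a_0 = 30/637, a_1 = 30/4459, a_2 = 30/2401.
c0 = a_0 = 30/637. Peel one level at a time: if S = 1 + c*μ/S' with S'(0) = 1, then c is the μ-coefficient of S and S' = c*μ/(S - 1).
S_1 = c0/f = 1 + (-1/7)*μ + (-12/49)*μ^2 + ...; c1 = -1/7.
S_2 = c1*μ/(S_1 - 1) = 1 + (-12/7)*μ + ...; c2 = -12/7.

The regular C-fraction coefficients are [30/637, -1/7, -12/7].


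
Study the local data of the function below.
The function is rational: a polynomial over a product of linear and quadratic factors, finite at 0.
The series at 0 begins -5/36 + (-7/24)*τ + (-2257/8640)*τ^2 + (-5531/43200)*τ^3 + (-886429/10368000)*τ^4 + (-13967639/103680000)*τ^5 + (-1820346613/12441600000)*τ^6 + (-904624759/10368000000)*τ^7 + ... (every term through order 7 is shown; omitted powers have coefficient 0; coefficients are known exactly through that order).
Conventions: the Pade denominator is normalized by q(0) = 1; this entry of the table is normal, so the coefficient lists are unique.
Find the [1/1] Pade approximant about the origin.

Taylor coefficients needed (read off): a_0 = -5/36, a_1 = -7/24, a_2 = -2257/8640.
Write the denominator as Q(τ) = 1 + q1*τ. Requiring Q*f - P = O(τ^3) with deg P <= 1 kills the coefficients of τ^2..τ^2 in Q*f:
  τ^2: a_2 + q1*a_1 = 0, i.e. -2257/8640 + (-7/24)*q1 = 0.
Solving this linear system: q1 = -2257/2520.
The numerator is Q*f truncated at degree 1: P0 = a_0 = -5/36; P1 = a_1 + q1*a_0 = -3035/18144.

The Pade approximant has numerator coefficients [-5/36, -3035/18144]; denominator coefficients [1, -2257/2520].


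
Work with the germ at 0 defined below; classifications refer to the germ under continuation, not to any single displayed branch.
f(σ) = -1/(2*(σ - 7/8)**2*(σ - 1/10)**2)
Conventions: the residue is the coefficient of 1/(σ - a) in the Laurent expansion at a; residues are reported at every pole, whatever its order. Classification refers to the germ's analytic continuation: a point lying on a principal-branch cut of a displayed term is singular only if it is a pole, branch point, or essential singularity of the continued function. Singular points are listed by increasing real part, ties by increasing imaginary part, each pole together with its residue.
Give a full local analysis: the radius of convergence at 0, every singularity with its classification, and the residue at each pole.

Radius of convergence at 0: 1/10.
At 1/10: a pole of order 2; residue -64000/29791.
At 7/8: a pole of order 2; residue 64000/29791.

Denominator factor (σ - 1/10)^2: pole of order 2 at 1/10, modulus 1/10.
Denominator factor (σ - 7/8)^2: pole of order 2 at 7/8, modulus 7/8.
The radius of convergence is the smallest modulus among the singular points: 1/10.
At the order-2 pole 1/10 set g(σ) = (σ - (1/10))^2*f(σ) = -1/(2*(σ - 7/8)**2).
Order-2 pole: residue = g'(a); g'(1/10) = -64000/29791, so the residue is -64000/29791.
At the order-2 pole 7/8 set g(σ) = (σ - (7/8))^2*f(σ) = -1/(2*(σ - 1/10)**2).
Order-2 pole: residue = g'(a); g'(7/8) = 64000/29791, so the residue is 64000/29791.
List the singular points by increasing real part (a conjugate pair: the negative imaginary part first).


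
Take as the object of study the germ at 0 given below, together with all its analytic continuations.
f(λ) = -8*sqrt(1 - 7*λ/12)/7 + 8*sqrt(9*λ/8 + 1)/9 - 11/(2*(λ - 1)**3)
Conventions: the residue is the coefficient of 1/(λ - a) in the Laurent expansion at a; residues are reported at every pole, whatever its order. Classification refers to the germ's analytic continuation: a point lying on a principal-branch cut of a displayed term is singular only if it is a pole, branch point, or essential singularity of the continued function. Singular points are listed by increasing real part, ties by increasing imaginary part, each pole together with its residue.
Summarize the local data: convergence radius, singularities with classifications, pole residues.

Radius of convergence at 0: 8/9.
At -8/9: an algebraic (square-root) branch point.
At 1: a pole of order 3; residue 0.
At 12/7: an algebraic (square-root) branch point.

Denominator factor (λ - 1)^3: pole of order 3 at 1, modulus 1.
Branch term (8/9)*sqrt(1 - λ/(-8/9)): its argument vanishes at λ = -8/9, a square-root branch point, modulus 8/9.
Branch term (-8/7)*sqrt(1 - λ/(12/7)): its argument vanishes at λ = 12/7, a square-root branch point, modulus 12/7.
The radius of convergence is the smallest modulus among the singular points: 8/9.
The branch terms are analytic at 1 and contribute nothing to the residue; only the rational part matters.
At the order-3 pole 1 set g(λ) = (λ - (1))^3*(rational part) = -11/2.
Order-3 pole: residue = g''(a)/2; g''(1) = 0, so the residue is 0.
List the singular points by increasing real part (a conjugate pair: the negative imaginary part first).


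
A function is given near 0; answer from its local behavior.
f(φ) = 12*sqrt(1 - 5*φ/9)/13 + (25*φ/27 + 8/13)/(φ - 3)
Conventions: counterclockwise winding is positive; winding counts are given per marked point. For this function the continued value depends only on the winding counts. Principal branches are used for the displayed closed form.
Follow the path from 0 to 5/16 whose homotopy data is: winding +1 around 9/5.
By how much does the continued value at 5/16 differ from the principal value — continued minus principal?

Continued minus principal equals -(2/13)*sqrt(119).

The rational part is single-valued and drops out of the difference; each branch term changes only by its own monodromy.
(12/13)*sqrt(1 - φ/(9/5)): winding +1 is odd, the square root flips sign, contributing -2*(12/13)*sqrt(1 - (5/16)/(9/5)) = -2*(12/13)*sqrt(119/144) = -(2/13)*sqrt(119).
Summing the contributions at φ = 5/16 gives -(2/13)*sqrt(119).


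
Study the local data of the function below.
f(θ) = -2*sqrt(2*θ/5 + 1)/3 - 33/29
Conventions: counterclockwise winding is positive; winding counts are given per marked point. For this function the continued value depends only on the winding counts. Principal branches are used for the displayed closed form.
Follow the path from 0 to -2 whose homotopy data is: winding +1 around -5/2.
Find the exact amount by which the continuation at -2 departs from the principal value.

Continued minus principal equals (4/15)*sqrt(5).

The rational part is single-valued and drops out of the difference; each branch term changes only by its own monodromy.
(-2/3)*sqrt(1 - θ/(-5/2)): winding +1 is odd, the square root flips sign, contributing -2*(-2/3)*sqrt(1 - (-2)/(-5/2)) = -2*(-2/3)*sqrt(1/5) = (4/15)*sqrt(5).
Summing the contributions at θ = -2 gives (4/15)*sqrt(5).


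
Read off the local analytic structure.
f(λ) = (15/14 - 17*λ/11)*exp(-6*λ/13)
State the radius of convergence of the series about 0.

The radius of convergence is infinite.

The factor exp(-6*λ/13) is entire and contributes no finite singular point.
The polynomial part has no poles.
No finite singular points: the Taylor series at 0 converges everywhere.


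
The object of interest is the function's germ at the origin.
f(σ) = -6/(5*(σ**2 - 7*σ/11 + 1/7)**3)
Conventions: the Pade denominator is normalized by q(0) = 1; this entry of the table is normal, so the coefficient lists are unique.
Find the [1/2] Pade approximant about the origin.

Taylor coefficients needed (expand at 0): a_0 = -2058/5, a_1 = -302526/55, a_2 = -4883634/121, a_3 = -1396258332/6655.
Write the denominator as Q(σ) = 1 + q1*σ + q2*σ^2. Requiring Q*f - P = O(σ^4) with deg P <= 1 kills the coefficients of σ^2..σ^3 in Q*f:
  σ^2: a_2 + q1*a_1 + q2*a_0 = 0, i.e. -4883634/121 + (-302526/55)*q1 + (-2058/5)*q2 = 0.
  σ^3: a_3 + q1*a_2 + q2*a_1 = 0, i.e. -1396258332/6655 + (-4883634/121)*q1 + (-302526/55)*q2 = 0.
Solving this linear system: q1 = -152243/15312, q2 = 1954547/56144.
The numerator is Q*f truncated at degree 1: P0 = a_0 = -2058/5; P1 = a_1 + q1*a_0 = -17966683/12760.

The Pade approximant has numerator coefficients [-2058/5, -17966683/12760]; denominator coefficients [1, -152243/15312, 1954547/56144].


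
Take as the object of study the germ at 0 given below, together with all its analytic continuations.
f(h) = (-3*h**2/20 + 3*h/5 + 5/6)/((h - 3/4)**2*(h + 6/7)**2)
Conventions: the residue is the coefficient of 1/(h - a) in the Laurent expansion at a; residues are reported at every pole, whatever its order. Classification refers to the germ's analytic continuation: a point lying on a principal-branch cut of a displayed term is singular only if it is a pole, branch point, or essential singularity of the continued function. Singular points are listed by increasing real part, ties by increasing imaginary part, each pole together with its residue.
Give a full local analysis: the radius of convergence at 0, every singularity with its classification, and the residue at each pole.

Radius of convergence at 0: 3/4.
At -6/7: a pole of order 2; residue 591136/1366875.
At 3/4: a pole of order 2; residue -591136/1366875.

Denominator factor (h - 3/4)^2: pole of order 2 at 3/4, modulus 3/4.
Denominator factor (h + 6/7)^2: pole of order 2 at -6/7, modulus 6/7.
The radius of convergence is the smallest modulus among the singular points: 3/4.
At the order-2 pole -6/7 set g(h) = (h - (-6/7))^2*f(h) = (-3*h**2/20 + 3*h/5 + 5/6)/(h - 3/4)**2.
Order-2 pole: residue = g'(a); g'(-6/7) = 591136/1366875, so the residue is 591136/1366875.
At the order-2 pole 3/4 set g(h) = (h - (3/4))^2*f(h) = (-3*h**2/20 + 3*h/5 + 5/6)/(h + 6/7)**2.
Order-2 pole: residue = g'(a); g'(3/4) = -591136/1366875, so the residue is -591136/1366875.
List the singular points by increasing real part (a conjugate pair: the negative imaginary part first).


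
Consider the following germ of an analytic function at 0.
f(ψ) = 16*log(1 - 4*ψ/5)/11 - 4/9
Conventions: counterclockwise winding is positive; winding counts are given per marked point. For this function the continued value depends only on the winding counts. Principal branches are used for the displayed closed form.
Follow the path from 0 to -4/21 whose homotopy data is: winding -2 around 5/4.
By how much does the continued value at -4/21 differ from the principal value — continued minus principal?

The rational part is single-valued and drops out of the difference; each branch term changes only by its own monodromy.
(16/11)*log(1 - ψ/(5/4)): each positive loop around 5/4 adds 2*pi*i to the log, so winding -2 contributes (16/11)*(-2)*2*pi*i = -(64/11)*pi*i.
Summing the contributions at ψ = -4/21 gives -(64/11)*pi*i.

Continued minus principal equals -(64/11)*pi*i.


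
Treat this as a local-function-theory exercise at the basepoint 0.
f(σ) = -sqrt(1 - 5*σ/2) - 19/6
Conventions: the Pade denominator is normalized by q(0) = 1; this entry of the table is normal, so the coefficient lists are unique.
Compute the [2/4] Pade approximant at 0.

Taylor coefficients needed (expand at 0): a_0 = -25/6, a_1 = 5/4, a_2 = 25/32, a_3 = 125/128, a_4 = 3125/2048, a_5 = 21875/8192, a_6 = 328125/65536.
Write the denominator as Q(σ) = 1 + q1*σ + q2*σ^2 + q3*σ^3 + q4*σ^4. Requiring Q*f - P = O(σ^7) with deg P <= 2 kills the coefficients of σ^3..σ^6 in Q*f:
  σ^3: a_3 + q1*a_2 + q2*a_1 + q3*a_0 = 0, i.e. 125/128 + (25/32)*q1 + (5/4)*q2 + (-25/6)*q3 = 0.
  σ^4: a_4 + q1*a_3 + q2*a_2 + q3*a_1 + q4*a_0 = 0, i.e. 3125/2048 + (125/128)*q1 + (25/32)*q2 + (5/4)*q3 + (-25/6)*q4 = 0.
  σ^5: a_5 + q1*a_4 + q2*a_3 + q3*a_2 + q4*a_1 = 0, i.e. 21875/8192 + (3125/2048)*q1 + (125/128)*q2 + (25/32)*q3 + (5/4)*q4 = 0.
  σ^6: a_6 + q1*a_5 + q2*a_4 + q3*a_3 + q4*a_2 = 0, i.e. 328125/65536 + (21875/8192)*q1 + (3125/2048)*q2 + (125/128)*q3 + (25/32)*q4 = 0.
Solving this linear system: q1 = -9493/3516, q2 = 37865/28128, q3 = 2475/18752, q4 = 7625/300032.
The numerator is Q*f truncated at degree 2: P0 = a_0 = -25/6; P1 = a_1 + q1*a_0 = 263695/21096; P2 = a_2 + q1*a_1 + q2*a_0 = -1384355/168768.

The Pade approximant has numerator coefficients [-25/6, 263695/21096, -1384355/168768]; denominator coefficients [1, -9493/3516, 37865/28128, 2475/18752, 7625/300032].


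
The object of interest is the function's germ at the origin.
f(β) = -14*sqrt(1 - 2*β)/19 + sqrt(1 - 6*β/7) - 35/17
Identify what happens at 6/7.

There is no denominator, hence no pole anywhere.
Branch term sqrt(1 - β/(1/2)): argument at 6/7 is -5/7, nonzero, so 6/7 is not its branch point (a point on a principal cut is still regular for the continued germ).
Branch term sqrt(1 - β/(7/6)): argument at 6/7 is 13/49, nonzero, so 6/7 is not its branch point (a point on a principal cut is still regular for the continued germ).
So the germ continues analytically to 6/7.

The point is a regular point.


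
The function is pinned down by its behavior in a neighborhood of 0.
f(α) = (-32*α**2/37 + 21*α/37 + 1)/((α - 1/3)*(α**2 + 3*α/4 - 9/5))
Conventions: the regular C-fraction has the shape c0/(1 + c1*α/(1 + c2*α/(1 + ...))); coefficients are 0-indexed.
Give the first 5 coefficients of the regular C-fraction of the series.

The regular C-fraction coefficients are [5/3, -1769/444, 188296/196359, 18562049/249821718, 121960427043/23615943098].


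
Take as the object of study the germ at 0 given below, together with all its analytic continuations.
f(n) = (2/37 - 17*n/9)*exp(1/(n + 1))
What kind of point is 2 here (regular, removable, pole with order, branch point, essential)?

The point is a regular point.

There is no denominator, hence no pole anywhere.
The essential point of exp(1/(n - (-1))) is -1, not 2.
So the germ continues analytically to 2.


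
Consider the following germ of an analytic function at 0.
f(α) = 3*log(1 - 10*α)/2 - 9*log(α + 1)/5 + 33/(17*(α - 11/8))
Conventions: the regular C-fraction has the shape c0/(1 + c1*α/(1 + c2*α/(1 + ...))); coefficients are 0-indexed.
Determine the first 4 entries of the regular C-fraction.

The regular C-fraction coefficients are [-24/17, -1389/110, 468299/55560, 1396050235/1122374968].

Taylor coefficients (expand at 0): a_0 = -24/17, a_1 = -16668/935, a_2 = -1539597/20570, a_3 = -56696821/113135.
c0 = a_0 = -24/17. Peel one level at a time: if S = 1 + c*α/S' with S'(0) = 1, then c is the α-coefficient of S and S' = c*α/(S - 1).
S_1 = c0/f = 1 + (-1389/110)*α + (468299/4400)*α^2 + ...; c1 = -1389/110.
S_2 = c1*α/(S_1 - 1) = 1 + (468299/55560)*α + (-4746570799/452747328)*α^2 + ...; c2 = 468299/55560.
S_3 = c2*α/(S_2 - 1) = 1 + (1396050235/1122374968)*α + ...; c3 = 1396050235/1122374968.


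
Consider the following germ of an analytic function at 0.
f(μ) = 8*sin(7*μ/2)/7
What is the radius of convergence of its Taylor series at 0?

The factor -sin(7*μ/2) is entire and contributes no finite singular point.
The polynomial part has no poles.
No finite singular points: the Taylor series at 0 converges everywhere.

The radius of convergence is infinite.


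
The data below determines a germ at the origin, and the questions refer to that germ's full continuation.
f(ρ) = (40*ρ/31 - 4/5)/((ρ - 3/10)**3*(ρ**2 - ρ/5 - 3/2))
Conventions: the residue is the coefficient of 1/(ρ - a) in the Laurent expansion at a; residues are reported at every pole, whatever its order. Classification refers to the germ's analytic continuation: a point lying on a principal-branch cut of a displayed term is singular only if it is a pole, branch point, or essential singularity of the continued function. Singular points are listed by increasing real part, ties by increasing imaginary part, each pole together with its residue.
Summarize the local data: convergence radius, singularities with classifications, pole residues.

Radius of convergence at 0: 3/10.
At 1/10 - (1/10)*sqrt(151): a pole of order 1; residue 1328000/98472213 - (397204000/14869304163)*sqrt(151).
At 3/10: a pole of order 3; residue -2656000/98472213.
At 1/10 + (1/10)*sqrt(151): a pole of order 1; residue 1328000/98472213 + (397204000/14869304163)*sqrt(151).


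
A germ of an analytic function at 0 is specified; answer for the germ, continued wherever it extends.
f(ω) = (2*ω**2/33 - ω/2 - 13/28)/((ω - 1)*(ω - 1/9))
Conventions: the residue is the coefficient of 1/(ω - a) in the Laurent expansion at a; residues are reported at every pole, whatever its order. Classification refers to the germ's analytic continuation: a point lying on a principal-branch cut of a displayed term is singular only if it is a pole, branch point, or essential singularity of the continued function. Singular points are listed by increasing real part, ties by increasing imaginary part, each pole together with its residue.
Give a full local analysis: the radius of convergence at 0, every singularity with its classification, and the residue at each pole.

Radius of convergence at 0: 1/9.
At 1/9: a pole of order 1; residue 38851/66528.
At 1: a pole of order 1; residue -2505/2464.

Denominator factor (ω - 1): pole of order 1 at 1, modulus 1.
Denominator factor (ω - 1/9): pole of order 1 at 1/9, modulus 1/9.
The radius of convergence is the smallest modulus among the singular points: 1/9.
At the order-1 pole 1/9 set g(ω) = (ω - (1/9))*f(ω) = (2*ω**2/33 - ω/2 - 13/28)/(ω - 1).
Simple pole: residue = g(a) at a = 1/9, which is 38851/66528.
At the order-1 pole 1 set g(ω) = (ω - (1))*f(ω) = (2*ω**2/33 - ω/2 - 13/28)/(ω - 1/9).
Simple pole: residue = g(a) at a = 1, which is -2505/2464.
List the singular points by increasing real part (a conjugate pair: the negative imaginary part first).


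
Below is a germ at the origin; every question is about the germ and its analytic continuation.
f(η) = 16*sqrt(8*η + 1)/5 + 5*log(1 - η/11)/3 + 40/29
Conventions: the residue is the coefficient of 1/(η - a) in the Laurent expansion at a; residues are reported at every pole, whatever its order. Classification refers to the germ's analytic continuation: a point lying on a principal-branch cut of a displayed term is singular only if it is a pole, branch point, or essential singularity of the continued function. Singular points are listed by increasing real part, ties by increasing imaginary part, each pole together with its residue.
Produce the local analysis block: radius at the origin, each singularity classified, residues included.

Radius of convergence at 0: 1/8.
At -1/8: an algebraic (square-root) branch point.
At 11: a logarithmic branch point.

Branch term (16/5)*sqrt(1 - η/(-1/8)): its argument vanishes at η = -1/8, a square-root branch point, modulus 1/8.
Branch term (5/3)*log(1 - η/(11)): its argument vanishes at η = 11, a logarithmic branch point, modulus 11.
The radius of convergence is the smallest modulus among the singular points: 1/8.
List the singular points by increasing real part (a conjugate pair: the negative imaginary part first).
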